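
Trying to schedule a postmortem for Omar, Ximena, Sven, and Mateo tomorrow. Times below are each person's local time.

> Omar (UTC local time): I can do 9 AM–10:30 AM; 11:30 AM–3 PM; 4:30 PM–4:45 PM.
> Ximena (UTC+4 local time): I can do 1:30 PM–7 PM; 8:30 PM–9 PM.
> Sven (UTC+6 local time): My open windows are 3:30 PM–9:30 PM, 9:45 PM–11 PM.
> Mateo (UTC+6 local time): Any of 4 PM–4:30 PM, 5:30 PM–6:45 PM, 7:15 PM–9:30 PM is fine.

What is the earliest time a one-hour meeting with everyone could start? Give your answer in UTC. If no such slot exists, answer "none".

Omar in UTC: 09:00-10:30, 11:30-15:00, 16:30-16:45.
Ximena in UTC: 09:30-15:00, 16:30-17:00 (subtract 4h to convert from UTC+4).
Sven in UTC: 09:30-15:30, 15:45-17:00 (subtract 6h to convert from UTC+6).
Mateo in UTC: 10:00-10:30, 11:30-12:45, 13:15-15:30 (subtract 6h to convert from UTC+6).
Omar ∩ Ximena: 09:30-10:30, 11:30-15:00, 16:30-16:45.
Omar ∩ Ximena ∩ Sven: 09:30-10:30, 11:30-15:00, 16:30-16:45.
Omar ∩ Ximena ∩ Sven ∩ Mateo: 10:00-10:30, 11:30-12:45, 13:15-15:00.
Those are the intersection windows.
The first common window of at least 60 minutes is 11:30-12:45, so the earliest start is 11:30.

11:30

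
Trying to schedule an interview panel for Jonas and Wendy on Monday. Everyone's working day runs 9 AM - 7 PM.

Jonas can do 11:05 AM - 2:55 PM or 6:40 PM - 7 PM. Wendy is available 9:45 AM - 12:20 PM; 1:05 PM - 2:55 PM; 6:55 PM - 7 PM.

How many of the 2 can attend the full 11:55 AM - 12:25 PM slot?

Jonas can make the full 11:55-12:25 slot — that's 1.

1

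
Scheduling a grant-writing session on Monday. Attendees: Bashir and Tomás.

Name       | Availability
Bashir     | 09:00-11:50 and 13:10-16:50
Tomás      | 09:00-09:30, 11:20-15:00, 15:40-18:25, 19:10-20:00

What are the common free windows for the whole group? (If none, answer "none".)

Bashir ∩ Tomás: 09:00-09:30, 11:20-11:50, 13:10-15:00, 15:40-16:50.
So the common availability across everyone is 09:00-09:30, 11:20-11:50, 13:10-15:00, 15:40-16:50.

09:00-09:30, 11:20-11:50, 13:10-15:00, 15:40-16:50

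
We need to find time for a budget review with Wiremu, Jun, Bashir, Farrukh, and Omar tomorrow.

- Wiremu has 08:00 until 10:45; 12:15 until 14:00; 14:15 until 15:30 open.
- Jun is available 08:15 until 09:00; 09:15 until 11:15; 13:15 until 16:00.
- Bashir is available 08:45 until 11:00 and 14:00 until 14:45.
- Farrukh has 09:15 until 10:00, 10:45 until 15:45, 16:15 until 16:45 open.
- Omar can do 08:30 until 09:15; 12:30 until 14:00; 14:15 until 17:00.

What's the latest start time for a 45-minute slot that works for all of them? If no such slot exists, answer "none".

none

Wiremu ∩ Jun: 08:15-09:00, 09:15-10:45, 13:15-14:00, 14:15-15:30.
Wiremu ∩ Jun ∩ Bashir: 08:45-09:00, 09:15-10:45, 14:15-14:45.
Wiremu ∩ Jun ∩ Bashir ∩ Farrukh: 09:15-10:00, 14:15-14:45.
Wiremu ∩ Jun ∩ Bashir ∩ Farrukh ∩ Omar: 14:15-14:45.
So the common availability across everyone is 14:15-14:45.
No common window is at least 45 minutes long.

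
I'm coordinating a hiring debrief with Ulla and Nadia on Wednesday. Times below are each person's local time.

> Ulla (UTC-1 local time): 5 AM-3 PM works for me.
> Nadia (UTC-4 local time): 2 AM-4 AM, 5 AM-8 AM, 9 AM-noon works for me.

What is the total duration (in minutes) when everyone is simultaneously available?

480

Ulla in UTC: 06:00-16:00 (add 1h to convert from UTC-1).
Nadia in UTC: 06:00-08:00, 09:00-12:00, 13:00-16:00 (add 4h to convert from UTC-4).
Ulla ∩ Nadia: 06:00-08:00, 09:00-12:00, 13:00-16:00.
So the common availability across everyone is 06:00-08:00, 09:00-12:00, 13:00-16:00.
Summing the common windows: 120 + 180 + 180 = 480 minutes.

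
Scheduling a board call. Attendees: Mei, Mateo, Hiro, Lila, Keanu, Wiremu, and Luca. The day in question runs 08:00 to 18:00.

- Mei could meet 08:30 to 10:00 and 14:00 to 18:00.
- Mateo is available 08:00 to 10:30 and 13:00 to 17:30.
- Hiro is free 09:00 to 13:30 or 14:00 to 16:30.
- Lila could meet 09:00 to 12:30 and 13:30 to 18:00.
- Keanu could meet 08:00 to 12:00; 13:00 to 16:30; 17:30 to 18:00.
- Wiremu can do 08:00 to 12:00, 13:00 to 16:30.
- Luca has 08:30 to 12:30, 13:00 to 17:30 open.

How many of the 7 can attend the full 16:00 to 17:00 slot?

Mei, Mateo, Lila, and Luca can make the full 16:00-17:00 slot — that's 4.

4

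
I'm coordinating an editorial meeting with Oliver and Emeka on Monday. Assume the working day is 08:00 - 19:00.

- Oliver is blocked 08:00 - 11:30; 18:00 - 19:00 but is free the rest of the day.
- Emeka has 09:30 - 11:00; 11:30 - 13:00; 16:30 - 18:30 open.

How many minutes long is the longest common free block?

Oliver free: 11:30-18:00 (invert busy blocks within the working day).
Emeka free: 09:30-11:00, 11:30-13:00, 16:30-18:30.
Oliver ∩ Emeka: 11:30-13:00, 16:30-18:00.
The longest is 11:30-13:00 at 90 minutes.

90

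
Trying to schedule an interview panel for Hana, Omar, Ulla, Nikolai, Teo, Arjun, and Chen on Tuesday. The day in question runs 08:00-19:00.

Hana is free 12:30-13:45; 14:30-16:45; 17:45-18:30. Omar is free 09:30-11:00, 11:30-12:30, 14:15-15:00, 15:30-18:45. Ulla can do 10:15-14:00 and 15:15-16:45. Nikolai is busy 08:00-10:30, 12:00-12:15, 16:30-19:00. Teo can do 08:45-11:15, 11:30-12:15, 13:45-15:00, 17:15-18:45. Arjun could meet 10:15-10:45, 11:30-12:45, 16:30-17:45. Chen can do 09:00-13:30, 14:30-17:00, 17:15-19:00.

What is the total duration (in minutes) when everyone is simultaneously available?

Hana free: 12:30-13:45, 14:30-16:45, 17:45-18:30.
Omar free: 09:30-11:00, 11:30-12:30, 14:15-15:00, 15:30-18:45.
Ulla free: 10:15-14:00, 15:15-16:45.
Nikolai free: 10:30-12:00, 12:15-16:30 (invert busy blocks within the working day).
Teo free: 08:45-11:15, 11:30-12:15, 13:45-15:00, 17:15-18:45.
Arjun free: 10:15-10:45, 11:30-12:45, 16:30-17:45.
Chen free: 09:00-13:30, 14:30-17:00, 17:15-19:00.
Hana ∩ Omar: 14:30-15:00, 15:30-16:45, 17:45-18:30.
Hana ∩ Omar ∩ Ulla: 15:30-16:45.
Hana ∩ Omar ∩ Ulla ∩ Nikolai: 15:30-16:30.
Hana ∩ Omar ∩ Ulla ∩ Nikolai ∩ Teo: ∅.
Hana ∩ Omar ∩ Ulla ∩ Nikolai ∩ Teo ∩ Arjun: ∅.
Hana ∩ Omar ∩ Ulla ∩ Nikolai ∩ Teo ∩ Arjun ∩ Chen: ∅.
There is no time when everyone is free.
There is no common window, so the total is 0 minutes.

0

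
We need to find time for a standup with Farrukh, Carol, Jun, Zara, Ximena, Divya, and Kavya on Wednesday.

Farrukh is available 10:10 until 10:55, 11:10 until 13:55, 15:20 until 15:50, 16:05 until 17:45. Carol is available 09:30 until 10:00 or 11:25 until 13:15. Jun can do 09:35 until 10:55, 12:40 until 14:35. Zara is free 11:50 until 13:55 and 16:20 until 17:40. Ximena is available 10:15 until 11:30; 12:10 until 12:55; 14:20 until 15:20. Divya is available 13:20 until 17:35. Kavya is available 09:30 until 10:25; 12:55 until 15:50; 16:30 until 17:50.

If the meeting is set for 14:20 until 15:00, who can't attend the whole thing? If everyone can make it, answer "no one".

Carol, Farrukh, Jun, Zara

Farrukh: not fully free for 14:20-15:00. Carol: not fully free for 14:20-15:00. Jun: not fully free for 14:20-15:00. Zara: not fully free for 14:20-15:00. Ximena: free for 14:20-15:00. Divya: free for 14:20-15:00. Kavya: free for 14:20-15:00.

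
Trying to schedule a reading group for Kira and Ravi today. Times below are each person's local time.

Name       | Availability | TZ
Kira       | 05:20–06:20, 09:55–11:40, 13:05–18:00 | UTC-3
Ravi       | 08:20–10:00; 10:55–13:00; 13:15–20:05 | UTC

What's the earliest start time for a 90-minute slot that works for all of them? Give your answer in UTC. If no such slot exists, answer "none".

16:05

Kira in UTC: 08:20-09:20, 12:55-14:40, 16:05-21:00 (add 3h to convert from UTC-3).
Ravi in UTC: 08:20-10:00, 10:55-13:00, 13:15-20:05.
Kira ∩ Ravi: 08:20-09:20, 12:55-13:00, 13:15-14:40, 16:05-20:05.
The first common window of at least 90 minutes is 16:05-20:05, so the earliest start is 16:05.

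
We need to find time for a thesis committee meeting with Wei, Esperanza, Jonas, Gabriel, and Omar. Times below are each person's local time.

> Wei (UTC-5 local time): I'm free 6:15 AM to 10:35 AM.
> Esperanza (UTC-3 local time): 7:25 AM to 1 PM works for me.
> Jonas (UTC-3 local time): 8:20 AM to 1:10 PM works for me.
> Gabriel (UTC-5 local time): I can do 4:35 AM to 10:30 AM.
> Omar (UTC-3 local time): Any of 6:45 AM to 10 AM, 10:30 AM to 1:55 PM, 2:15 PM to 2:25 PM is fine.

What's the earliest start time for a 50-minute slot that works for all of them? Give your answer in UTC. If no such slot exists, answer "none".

11:20

Wei in UTC: 11:15-15:35 (add 5h to convert from UTC-5).
Esperanza in UTC: 10:25-16:00 (add 3h to convert from UTC-3).
Jonas in UTC: 11:20-16:10 (add 3h to convert from UTC-3).
Gabriel in UTC: 09:35-15:30 (add 5h to convert from UTC-5).
Omar in UTC: 09:45-13:00, 13:30-16:55, 17:15-17:25 (add 3h to convert from UTC-3).
Wei ∩ Esperanza: 11:15-15:35.
Wei ∩ Esperanza ∩ Jonas: 11:20-15:35.
Wei ∩ Esperanza ∩ Jonas ∩ Gabriel: 11:20-15:30.
Wei ∩ Esperanza ∩ Jonas ∩ Gabriel ∩ Omar: 11:20-13:00, 13:30-15:30.
So the common availability across everyone is 11:20-13:00, 13:30-15:30.
The first common window of at least 50 minutes is 11:20-13:00, so the earliest start is 11:20.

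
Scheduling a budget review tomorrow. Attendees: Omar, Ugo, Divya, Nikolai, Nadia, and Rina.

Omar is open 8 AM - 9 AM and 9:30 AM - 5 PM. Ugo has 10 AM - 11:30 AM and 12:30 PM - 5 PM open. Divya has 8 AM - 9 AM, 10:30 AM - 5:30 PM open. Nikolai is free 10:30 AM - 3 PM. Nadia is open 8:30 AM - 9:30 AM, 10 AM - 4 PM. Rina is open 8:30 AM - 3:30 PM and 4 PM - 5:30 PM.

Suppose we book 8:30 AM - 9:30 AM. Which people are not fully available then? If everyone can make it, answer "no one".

Omar: not fully free for 08:30-09:30. Ugo: not fully free for 08:30-09:30. Divya: not fully free for 08:30-09:30. Nikolai: not fully free for 08:30-09:30. Nadia: free for 08:30-09:30. Rina: free for 08:30-09:30.

Divya, Nikolai, Omar, Ugo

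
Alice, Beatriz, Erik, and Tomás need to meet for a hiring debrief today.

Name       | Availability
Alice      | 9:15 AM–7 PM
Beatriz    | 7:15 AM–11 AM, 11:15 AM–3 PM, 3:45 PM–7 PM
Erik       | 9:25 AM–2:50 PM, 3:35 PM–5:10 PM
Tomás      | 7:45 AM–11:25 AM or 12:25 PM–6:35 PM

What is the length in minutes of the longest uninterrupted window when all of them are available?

Alice ∩ Beatriz: 09:15-11:00, 11:15-15:00, 15:45-19:00.
Alice ∩ Beatriz ∩ Erik: 09:25-11:00, 11:15-14:50, 15:45-17:10.
Alice ∩ Beatriz ∩ Erik ∩ Tomás: 09:25-11:00, 11:15-11:25, 12:25-14:50, 15:45-17:10.
The longest is 12:25-14:50 at 145 minutes.

145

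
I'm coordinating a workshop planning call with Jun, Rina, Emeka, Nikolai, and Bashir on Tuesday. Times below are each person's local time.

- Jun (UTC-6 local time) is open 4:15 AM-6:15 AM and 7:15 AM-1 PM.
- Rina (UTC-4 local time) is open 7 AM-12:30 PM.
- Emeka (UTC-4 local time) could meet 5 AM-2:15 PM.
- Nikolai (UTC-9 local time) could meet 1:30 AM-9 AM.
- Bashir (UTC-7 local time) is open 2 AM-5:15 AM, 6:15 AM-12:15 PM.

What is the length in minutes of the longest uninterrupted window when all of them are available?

Jun in UTC: 10:15-12:15, 13:15-19:00 (add 6h to convert from UTC-6).
Rina in UTC: 11:00-16:30 (add 4h to convert from UTC-4).
Emeka in UTC: 09:00-18:15 (add 4h to convert from UTC-4).
Nikolai in UTC: 10:30-18:00 (add 9h to convert from UTC-9).
Bashir in UTC: 09:00-12:15, 13:15-19:15 (add 7h to convert from UTC-7).
Jun ∩ Rina: 11:00-12:15, 13:15-16:30.
Jun ∩ Rina ∩ Emeka: 11:00-12:15, 13:15-16:30.
Jun ∩ Rina ∩ Emeka ∩ Nikolai: 11:00-12:15, 13:15-16:30.
Jun ∩ Rina ∩ Emeka ∩ Nikolai ∩ Bashir: 11:00-12:15, 13:15-16:30.
The longest is 13:15-16:30 at 195 minutes.

195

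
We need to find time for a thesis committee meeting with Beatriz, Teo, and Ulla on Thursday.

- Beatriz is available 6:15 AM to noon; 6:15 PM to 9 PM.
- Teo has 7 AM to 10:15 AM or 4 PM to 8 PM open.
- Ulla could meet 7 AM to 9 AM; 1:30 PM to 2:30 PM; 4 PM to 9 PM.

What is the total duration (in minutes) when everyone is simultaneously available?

Beatriz ∩ Teo: 07:00-10:15, 18:15-20:00.
Beatriz ∩ Teo ∩ Ulla: 07:00-09:00, 18:15-20:00.
Those are the intersection windows.
Summing the common windows: 120 + 105 = 225 minutes.

225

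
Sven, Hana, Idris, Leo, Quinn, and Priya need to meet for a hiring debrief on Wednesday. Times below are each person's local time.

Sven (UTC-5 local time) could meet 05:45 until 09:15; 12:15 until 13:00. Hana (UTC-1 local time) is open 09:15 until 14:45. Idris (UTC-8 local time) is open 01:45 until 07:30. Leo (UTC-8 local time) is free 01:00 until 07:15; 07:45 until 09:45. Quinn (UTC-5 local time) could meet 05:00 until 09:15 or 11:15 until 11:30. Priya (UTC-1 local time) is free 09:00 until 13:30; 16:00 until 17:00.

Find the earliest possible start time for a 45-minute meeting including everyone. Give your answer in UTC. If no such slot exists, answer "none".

10:45

Sven in UTC: 10:45-14:15, 17:15-18:00 (add 5h to convert from UTC-5).
Hana in UTC: 10:15-15:45 (add 1h to convert from UTC-1).
Idris in UTC: 09:45-15:30 (add 8h to convert from UTC-8).
Leo in UTC: 09:00-15:15, 15:45-17:45 (add 8h to convert from UTC-8).
Quinn in UTC: 10:00-14:15, 16:15-16:30 (add 5h to convert from UTC-5).
Priya in UTC: 10:00-14:30, 17:00-18:00 (add 1h to convert from UTC-1).
Sven ∩ Hana: 10:45-14:15.
Sven ∩ Hana ∩ Idris: 10:45-14:15.
Sven ∩ Hana ∩ Idris ∩ Leo: 10:45-14:15.
Sven ∩ Hana ∩ Idris ∩ Leo ∩ Quinn: 10:45-14:15.
Sven ∩ Hana ∩ Idris ∩ Leo ∩ Quinn ∩ Priya: 10:45-14:15.
The first common window of at least 45 minutes is 10:45-14:15, so the earliest start is 10:45.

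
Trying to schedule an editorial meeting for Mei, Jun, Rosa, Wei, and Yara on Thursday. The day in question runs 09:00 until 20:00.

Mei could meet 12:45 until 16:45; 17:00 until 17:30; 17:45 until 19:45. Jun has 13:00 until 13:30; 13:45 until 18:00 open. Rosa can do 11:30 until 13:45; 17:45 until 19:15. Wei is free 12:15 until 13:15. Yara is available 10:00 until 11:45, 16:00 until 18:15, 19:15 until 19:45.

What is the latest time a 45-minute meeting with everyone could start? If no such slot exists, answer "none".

none

Mei ∩ Jun: 13:00-13:30, 13:45-16:45, 17:00-17:30, 17:45-18:00.
Mei ∩ Jun ∩ Rosa: 13:00-13:30, 17:45-18:00.
Mei ∩ Jun ∩ Rosa ∩ Wei: 13:00-13:15.
Mei ∩ Jun ∩ Rosa ∩ Wei ∩ Yara: ∅.
There is no time when everyone is free.
No common window is at least 45 minutes long.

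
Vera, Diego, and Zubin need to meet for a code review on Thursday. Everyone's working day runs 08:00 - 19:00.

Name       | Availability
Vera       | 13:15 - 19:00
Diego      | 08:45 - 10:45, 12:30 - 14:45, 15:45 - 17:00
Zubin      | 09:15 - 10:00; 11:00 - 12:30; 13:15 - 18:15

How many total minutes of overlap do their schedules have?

Vera ∩ Diego: 13:15-14:45, 15:45-17:00.
Vera ∩ Diego ∩ Zubin: 13:15-14:45, 15:45-17:00.
Those are the intersection windows.
Summing the common windows: 90 + 75 = 165 minutes.

165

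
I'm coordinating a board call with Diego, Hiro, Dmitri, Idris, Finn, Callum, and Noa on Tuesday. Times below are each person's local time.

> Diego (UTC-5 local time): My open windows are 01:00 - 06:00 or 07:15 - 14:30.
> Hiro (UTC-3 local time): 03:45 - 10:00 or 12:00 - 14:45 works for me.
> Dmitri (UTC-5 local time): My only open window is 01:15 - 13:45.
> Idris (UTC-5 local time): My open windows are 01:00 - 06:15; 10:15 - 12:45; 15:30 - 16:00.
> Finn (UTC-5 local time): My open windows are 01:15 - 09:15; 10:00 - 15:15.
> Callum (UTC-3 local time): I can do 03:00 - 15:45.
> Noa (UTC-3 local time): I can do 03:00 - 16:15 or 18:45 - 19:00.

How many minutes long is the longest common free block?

255

Diego in UTC: 06:00-11:00, 12:15-19:30 (add 5h to convert from UTC-5).
Hiro in UTC: 06:45-13:00, 15:00-17:45 (add 3h to convert from UTC-3).
Dmitri in UTC: 06:15-18:45 (add 5h to convert from UTC-5).
Idris in UTC: 06:00-11:15, 15:15-17:45, 20:30-21:00 (add 5h to convert from UTC-5).
Finn in UTC: 06:15-14:15, 15:00-20:15 (add 5h to convert from UTC-5).
Callum in UTC: 06:00-18:45 (add 3h to convert from UTC-3).
Noa in UTC: 06:00-19:15, 21:45-22:00 (add 3h to convert from UTC-3).
Diego ∩ Hiro: 06:45-11:00, 12:15-13:00, 15:00-17:45.
Diego ∩ Hiro ∩ Dmitri: 06:45-11:00, 12:15-13:00, 15:00-17:45.
Diego ∩ Hiro ∩ Dmitri ∩ Idris: 06:45-11:00, 15:15-17:45.
Diego ∩ Hiro ∩ Dmitri ∩ Idris ∩ Finn: 06:45-11:00, 15:15-17:45.
Diego ∩ Hiro ∩ Dmitri ∩ Idris ∩ Finn ∩ Callum: 06:45-11:00, 15:15-17:45.
Diego ∩ Hiro ∩ Dmitri ∩ Idris ∩ Finn ∩ Callum ∩ Noa: 06:45-11:00, 15:15-17:45.
The longest is 06:45-11:00 at 255 minutes.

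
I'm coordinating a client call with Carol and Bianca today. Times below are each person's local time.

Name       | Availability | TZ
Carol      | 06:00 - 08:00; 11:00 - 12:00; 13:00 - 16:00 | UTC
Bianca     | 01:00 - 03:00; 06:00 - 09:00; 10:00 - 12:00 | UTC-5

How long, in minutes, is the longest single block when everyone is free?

120

Carol in UTC: 06:00-08:00, 11:00-12:00, 13:00-16:00.
Bianca in UTC: 06:00-08:00, 11:00-14:00, 15:00-17:00 (add 5h to convert from UTC-5).
Carol ∩ Bianca: 06:00-08:00, 11:00-12:00, 13:00-14:00, 15:00-16:00.
Those are the intersection windows.
The longest is 06:00-08:00 at 120 minutes.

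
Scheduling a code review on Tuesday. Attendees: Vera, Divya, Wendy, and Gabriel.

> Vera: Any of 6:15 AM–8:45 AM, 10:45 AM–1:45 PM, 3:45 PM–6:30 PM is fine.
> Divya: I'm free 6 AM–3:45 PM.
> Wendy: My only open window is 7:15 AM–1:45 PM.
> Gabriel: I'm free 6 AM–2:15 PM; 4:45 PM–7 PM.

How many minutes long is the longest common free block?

Vera ∩ Divya: 06:15-08:45, 10:45-13:45.
Vera ∩ Divya ∩ Wendy: 07:15-08:45, 10:45-13:45.
Vera ∩ Divya ∩ Wendy ∩ Gabriel: 07:15-08:45, 10:45-13:45.
The longest is 10:45-13:45 at 180 minutes.

180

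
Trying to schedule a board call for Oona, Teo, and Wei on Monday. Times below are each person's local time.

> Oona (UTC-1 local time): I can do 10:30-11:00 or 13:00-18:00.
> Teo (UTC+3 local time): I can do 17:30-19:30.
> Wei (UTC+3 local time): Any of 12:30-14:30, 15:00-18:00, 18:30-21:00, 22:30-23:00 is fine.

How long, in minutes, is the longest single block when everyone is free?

Oona in UTC: 11:30-12:00, 14:00-19:00 (add 1h to convert from UTC-1).
Teo in UTC: 14:30-16:30 (subtract 3h to convert from UTC+3).
Wei in UTC: 09:30-11:30, 12:00-15:00, 15:30-18:00, 19:30-20:00 (subtract 3h to convert from UTC+3).
Oona ∩ Teo: 14:30-16:30.
Oona ∩ Teo ∩ Wei: 14:30-15:00, 15:30-16:30.
The longest is 15:30-16:30 at 60 minutes.

60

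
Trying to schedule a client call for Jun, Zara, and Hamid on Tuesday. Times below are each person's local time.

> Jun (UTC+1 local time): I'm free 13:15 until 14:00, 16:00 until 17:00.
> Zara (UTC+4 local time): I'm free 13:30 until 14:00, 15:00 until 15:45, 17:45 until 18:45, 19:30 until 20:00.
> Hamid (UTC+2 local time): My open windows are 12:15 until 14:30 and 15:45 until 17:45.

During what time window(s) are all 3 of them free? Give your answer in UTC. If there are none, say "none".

Jun in UTC: 12:15-13:00, 15:00-16:00 (subtract 1h to convert from UTC+1).
Zara in UTC: 09:30-10:00, 11:00-11:45, 13:45-14:45, 15:30-16:00 (subtract 4h to convert from UTC+4).
Hamid in UTC: 10:15-12:30, 13:45-15:45 (subtract 2h to convert from UTC+2).
Jun ∩ Zara: 15:30-16:00.
Jun ∩ Zara ∩ Hamid: 15:30-15:45.

15:30-15:45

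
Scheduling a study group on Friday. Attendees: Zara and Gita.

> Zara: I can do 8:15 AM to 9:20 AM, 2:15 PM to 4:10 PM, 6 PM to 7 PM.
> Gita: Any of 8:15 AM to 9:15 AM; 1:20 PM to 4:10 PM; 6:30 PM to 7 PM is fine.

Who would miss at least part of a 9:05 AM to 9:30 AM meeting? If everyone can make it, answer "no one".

Zara: not fully free for 09:05-09:30. Gita: not fully free for 09:05-09:30.

Gita, Zara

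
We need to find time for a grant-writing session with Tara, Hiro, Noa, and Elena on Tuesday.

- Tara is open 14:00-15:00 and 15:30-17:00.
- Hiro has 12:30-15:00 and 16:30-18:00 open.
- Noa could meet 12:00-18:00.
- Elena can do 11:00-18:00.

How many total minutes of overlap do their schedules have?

90

Tara ∩ Hiro: 14:00-15:00, 16:30-17:00.
Tara ∩ Hiro ∩ Noa: 14:00-15:00, 16:30-17:00.
Tara ∩ Hiro ∩ Noa ∩ Elena: 14:00-15:00, 16:30-17:00.
Summing the common windows: 60 + 30 = 90 minutes.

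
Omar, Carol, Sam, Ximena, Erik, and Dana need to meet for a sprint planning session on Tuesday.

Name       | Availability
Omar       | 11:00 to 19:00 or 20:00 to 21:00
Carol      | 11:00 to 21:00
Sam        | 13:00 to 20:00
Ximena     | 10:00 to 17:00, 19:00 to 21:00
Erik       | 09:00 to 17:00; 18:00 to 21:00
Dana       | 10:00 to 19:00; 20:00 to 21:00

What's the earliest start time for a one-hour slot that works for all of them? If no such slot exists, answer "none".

13:00

Omar ∩ Carol: 11:00-19:00, 20:00-21:00.
Omar ∩ Carol ∩ Sam: 13:00-19:00.
Omar ∩ Carol ∩ Sam ∩ Ximena: 13:00-17:00.
Omar ∩ Carol ∩ Sam ∩ Ximena ∩ Erik: 13:00-17:00.
Omar ∩ Carol ∩ Sam ∩ Ximena ∩ Erik ∩ Dana: 13:00-17:00.
Those are the intersection windows.
The first common window of at least 60 minutes is 13:00-17:00, so the earliest start is 13:00.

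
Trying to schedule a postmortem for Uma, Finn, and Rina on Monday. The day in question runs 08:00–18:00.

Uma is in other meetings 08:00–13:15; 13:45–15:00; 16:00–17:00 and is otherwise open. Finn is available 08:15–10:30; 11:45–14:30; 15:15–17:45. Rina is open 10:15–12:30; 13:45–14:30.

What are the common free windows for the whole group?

none

Uma free: 13:15-13:45, 15:00-16:00, 17:00-18:00 (invert busy blocks within the working day).
Finn free: 08:15-10:30, 11:45-14:30, 15:15-17:45.
Rina free: 10:15-12:30, 13:45-14:30.
Uma ∩ Finn: 13:15-13:45, 15:15-16:00, 17:00-17:45.
Uma ∩ Finn ∩ Rina: ∅.
There is no time when everyone is free.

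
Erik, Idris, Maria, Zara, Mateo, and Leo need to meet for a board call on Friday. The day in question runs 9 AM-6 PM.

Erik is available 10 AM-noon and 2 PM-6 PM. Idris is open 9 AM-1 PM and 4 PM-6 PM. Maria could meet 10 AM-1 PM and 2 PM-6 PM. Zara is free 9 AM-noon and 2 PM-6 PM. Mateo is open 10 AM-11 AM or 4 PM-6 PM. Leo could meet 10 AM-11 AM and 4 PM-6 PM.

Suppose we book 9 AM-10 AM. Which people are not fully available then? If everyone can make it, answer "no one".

Erik: not fully free for 09:00-10:00. Idris: free for 09:00-10:00. Maria: not fully free for 09:00-10:00. Zara: free for 09:00-10:00. Mateo: not fully free for 09:00-10:00. Leo: not fully free for 09:00-10:00.

Erik, Leo, Maria, Mateo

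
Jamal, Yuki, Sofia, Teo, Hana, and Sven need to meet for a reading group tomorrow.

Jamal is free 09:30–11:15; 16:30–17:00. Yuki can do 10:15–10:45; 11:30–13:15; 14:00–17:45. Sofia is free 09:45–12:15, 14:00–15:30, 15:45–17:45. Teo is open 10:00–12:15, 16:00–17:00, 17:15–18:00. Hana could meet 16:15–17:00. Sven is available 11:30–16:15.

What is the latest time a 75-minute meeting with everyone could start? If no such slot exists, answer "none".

none

Jamal ∩ Yuki: 10:15-10:45, 16:30-17:00.
Jamal ∩ Yuki ∩ Sofia: 10:15-10:45, 16:30-17:00.
Jamal ∩ Yuki ∩ Sofia ∩ Teo: 10:15-10:45, 16:30-17:00.
Jamal ∩ Yuki ∩ Sofia ∩ Teo ∩ Hana: 16:30-17:00.
Jamal ∩ Yuki ∩ Sofia ∩ Teo ∩ Hana ∩ Sven: ∅.
There is no time when everyone is free.
No common window is at least 75 minutes long.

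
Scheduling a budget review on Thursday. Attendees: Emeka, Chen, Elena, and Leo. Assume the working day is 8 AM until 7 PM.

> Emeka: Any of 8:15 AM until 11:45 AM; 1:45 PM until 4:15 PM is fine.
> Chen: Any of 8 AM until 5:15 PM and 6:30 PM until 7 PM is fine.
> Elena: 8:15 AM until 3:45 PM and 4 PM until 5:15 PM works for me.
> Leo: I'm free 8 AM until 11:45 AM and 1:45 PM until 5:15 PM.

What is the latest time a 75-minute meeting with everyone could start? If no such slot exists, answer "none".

14:30

Emeka ∩ Chen: 08:15-11:45, 13:45-16:15.
Emeka ∩ Chen ∩ Elena: 08:15-11:45, 13:45-15:45, 16:00-16:15.
Emeka ∩ Chen ∩ Elena ∩ Leo: 08:15-11:45, 13:45-15:45, 16:00-16:15.
The last common window of at least 75 minutes is 13:45-15:45; a 75-minute meeting can start as late as 14:30 and still end by 15:45.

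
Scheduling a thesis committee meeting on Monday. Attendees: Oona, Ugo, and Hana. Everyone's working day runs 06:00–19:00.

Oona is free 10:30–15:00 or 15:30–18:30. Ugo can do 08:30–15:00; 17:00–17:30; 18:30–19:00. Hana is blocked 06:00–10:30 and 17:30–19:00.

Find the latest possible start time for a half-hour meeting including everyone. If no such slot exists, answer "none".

17:00

Oona free: 10:30-15:00, 15:30-18:30.
Ugo free: 08:30-15:00, 17:00-17:30, 18:30-19:00.
Hana free: 10:30-17:30 (invert busy blocks within the working day).
Oona ∩ Ugo: 10:30-15:00, 17:00-17:30.
Oona ∩ Ugo ∩ Hana: 10:30-15:00, 17:00-17:30.
So the common availability across everyone is 10:30-15:00, 17:00-17:30.
The last common window of at least 30 minutes is 17:00-17:30; a 30-minute meeting can start as late as 17:00 and still end by 17:30.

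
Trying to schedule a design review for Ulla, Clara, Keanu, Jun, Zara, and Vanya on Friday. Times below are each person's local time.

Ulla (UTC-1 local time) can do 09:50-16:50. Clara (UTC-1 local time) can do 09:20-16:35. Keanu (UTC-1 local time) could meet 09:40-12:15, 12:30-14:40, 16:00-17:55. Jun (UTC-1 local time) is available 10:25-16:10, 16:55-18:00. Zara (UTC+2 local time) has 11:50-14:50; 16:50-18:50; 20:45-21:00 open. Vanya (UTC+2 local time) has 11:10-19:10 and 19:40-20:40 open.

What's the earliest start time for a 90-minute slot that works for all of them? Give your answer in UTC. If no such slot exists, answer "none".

Ulla in UTC: 10:50-17:50 (add 1h to convert from UTC-1).
Clara in UTC: 10:20-17:35 (add 1h to convert from UTC-1).
Keanu in UTC: 10:40-13:15, 13:30-15:40, 17:00-18:55 (add 1h to convert from UTC-1).
Jun in UTC: 11:25-17:10, 17:55-19:00 (add 1h to convert from UTC-1).
Zara in UTC: 09:50-12:50, 14:50-16:50, 18:45-19:00 (subtract 2h to convert from UTC+2).
Vanya in UTC: 09:10-17:10, 17:40-18:40 (subtract 2h to convert from UTC+2).
Ulla ∩ Clara: 10:50-17:35.
Ulla ∩ Clara ∩ Keanu: 10:50-13:15, 13:30-15:40, 17:00-17:35.
Ulla ∩ Clara ∩ Keanu ∩ Jun: 11:25-13:15, 13:30-15:40, 17:00-17:10.
Ulla ∩ Clara ∩ Keanu ∩ Jun ∩ Zara: 11:25-12:50, 14:50-15:40.
Ulla ∩ Clara ∩ Keanu ∩ Jun ∩ Zara ∩ Vanya: 11:25-12:50, 14:50-15:40.
No common window is at least 90 minutes long.

none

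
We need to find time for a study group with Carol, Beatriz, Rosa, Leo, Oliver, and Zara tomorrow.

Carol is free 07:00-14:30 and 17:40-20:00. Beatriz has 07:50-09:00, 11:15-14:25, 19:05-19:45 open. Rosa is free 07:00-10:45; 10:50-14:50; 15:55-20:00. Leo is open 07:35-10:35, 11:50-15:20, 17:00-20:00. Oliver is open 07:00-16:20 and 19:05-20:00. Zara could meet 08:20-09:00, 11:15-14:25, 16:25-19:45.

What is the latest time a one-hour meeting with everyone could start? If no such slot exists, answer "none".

13:25

Carol ∩ Beatriz: 07:50-09:00, 11:15-14:25, 19:05-19:45.
Carol ∩ Beatriz ∩ Rosa: 07:50-09:00, 11:15-14:25, 19:05-19:45.
Carol ∩ Beatriz ∩ Rosa ∩ Leo: 07:50-09:00, 11:50-14:25, 19:05-19:45.
Carol ∩ Beatriz ∩ Rosa ∩ Leo ∩ Oliver: 07:50-09:00, 11:50-14:25, 19:05-19:45.
Carol ∩ Beatriz ∩ Rosa ∩ Leo ∩ Oliver ∩ Zara: 08:20-09:00, 11:50-14:25, 19:05-19:45.
The last common window of at least 60 minutes is 11:50-14:25; a 60-minute meeting can start as late as 13:25 and still end by 14:25.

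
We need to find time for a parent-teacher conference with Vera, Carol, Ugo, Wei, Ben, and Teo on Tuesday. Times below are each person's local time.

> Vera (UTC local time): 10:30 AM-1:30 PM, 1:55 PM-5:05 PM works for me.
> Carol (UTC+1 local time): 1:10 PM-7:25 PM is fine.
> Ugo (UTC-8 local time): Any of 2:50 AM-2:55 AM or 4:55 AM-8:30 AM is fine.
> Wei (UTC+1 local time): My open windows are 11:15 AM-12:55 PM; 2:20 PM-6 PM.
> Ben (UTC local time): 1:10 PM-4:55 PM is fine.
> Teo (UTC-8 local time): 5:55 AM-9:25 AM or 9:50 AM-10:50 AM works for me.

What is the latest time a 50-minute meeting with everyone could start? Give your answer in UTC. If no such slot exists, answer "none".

15:40

Vera in UTC: 10:30-13:30, 13:55-17:05.
Carol in UTC: 12:10-18:25 (subtract 1h to convert from UTC+1).
Ugo in UTC: 10:50-10:55, 12:55-16:30 (add 8h to convert from UTC-8).
Wei in UTC: 10:15-11:55, 13:20-17:00 (subtract 1h to convert from UTC+1).
Ben in UTC: 13:10-16:55.
Teo in UTC: 13:55-17:25, 17:50-18:50 (add 8h to convert from UTC-8).
Vera ∩ Carol: 12:10-13:30, 13:55-17:05.
Vera ∩ Carol ∩ Ugo: 12:55-13:30, 13:55-16:30.
Vera ∩ Carol ∩ Ugo ∩ Wei: 13:20-13:30, 13:55-16:30.
Vera ∩ Carol ∩ Ugo ∩ Wei ∩ Ben: 13:20-13:30, 13:55-16:30.
Vera ∩ Carol ∩ Ugo ∩ Wei ∩ Ben ∩ Teo: 13:55-16:30.
The last common window of at least 50 minutes is 13:55-16:30; a 50-minute meeting can start as late as 15:40 and still end by 16:30.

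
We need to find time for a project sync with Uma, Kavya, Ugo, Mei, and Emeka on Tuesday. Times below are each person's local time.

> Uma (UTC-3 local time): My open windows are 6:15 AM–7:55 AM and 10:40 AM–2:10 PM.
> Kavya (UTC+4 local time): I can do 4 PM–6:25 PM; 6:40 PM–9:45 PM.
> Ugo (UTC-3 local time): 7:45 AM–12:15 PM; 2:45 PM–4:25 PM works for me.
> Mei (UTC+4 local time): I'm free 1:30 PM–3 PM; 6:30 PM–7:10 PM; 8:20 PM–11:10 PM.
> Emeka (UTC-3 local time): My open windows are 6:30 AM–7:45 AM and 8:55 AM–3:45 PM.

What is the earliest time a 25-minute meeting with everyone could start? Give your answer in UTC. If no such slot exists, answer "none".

Uma in UTC: 09:15-10:55, 13:40-17:10 (add 3h to convert from UTC-3).
Kavya in UTC: 12:00-14:25, 14:40-17:45 (subtract 4h to convert from UTC+4).
Ugo in UTC: 10:45-15:15, 17:45-19:25 (add 3h to convert from UTC-3).
Mei in UTC: 09:30-11:00, 14:30-15:10, 16:20-19:10 (subtract 4h to convert from UTC+4).
Emeka in UTC: 09:30-10:45, 11:55-18:45 (add 3h to convert from UTC-3).
Uma ∩ Kavya: 13:40-14:25, 14:40-17:10.
Uma ∩ Kavya ∩ Ugo: 13:40-14:25, 14:40-15:15.
Uma ∩ Kavya ∩ Ugo ∩ Mei: 14:40-15:10.
Uma ∩ Kavya ∩ Ugo ∩ Mei ∩ Emeka: 14:40-15:10.
So the common availability across everyone is 14:40-15:10.
The first common window of at least 25 minutes is 14:40-15:10, so the earliest start is 14:40.

14:40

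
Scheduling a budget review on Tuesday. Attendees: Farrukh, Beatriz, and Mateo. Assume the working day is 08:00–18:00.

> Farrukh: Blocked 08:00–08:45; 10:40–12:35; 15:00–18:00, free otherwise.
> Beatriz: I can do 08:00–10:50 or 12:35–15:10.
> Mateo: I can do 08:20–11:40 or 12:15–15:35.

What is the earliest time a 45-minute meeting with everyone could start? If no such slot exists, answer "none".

08:45

Farrukh free: 08:45-10:40, 12:35-15:00 (invert busy blocks within the working day).
Beatriz free: 08:00-10:50, 12:35-15:10.
Mateo free: 08:20-11:40, 12:15-15:35.
Farrukh ∩ Beatriz: 08:45-10:40, 12:35-15:00.
Farrukh ∩ Beatriz ∩ Mateo: 08:45-10:40, 12:35-15:00.
So the common availability across everyone is 08:45-10:40, 12:35-15:00.
The first common window of at least 45 minutes is 08:45-10:40, so the earliest start is 08:45.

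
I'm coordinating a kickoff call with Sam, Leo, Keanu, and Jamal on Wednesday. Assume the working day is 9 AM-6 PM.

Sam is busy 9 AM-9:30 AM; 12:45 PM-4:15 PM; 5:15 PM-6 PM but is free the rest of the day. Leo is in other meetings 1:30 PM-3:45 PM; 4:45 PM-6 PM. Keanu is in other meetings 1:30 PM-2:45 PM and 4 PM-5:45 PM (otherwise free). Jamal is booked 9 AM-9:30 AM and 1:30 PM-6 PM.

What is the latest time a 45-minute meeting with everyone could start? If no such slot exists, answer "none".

Sam free: 09:30-12:45, 16:15-17:15 (invert busy blocks within the working day).
Leo free: 09:00-13:30, 15:45-16:45 (invert busy blocks within the working day).
Keanu free: 09:00-13:30, 14:45-16:00, 17:45-18:00 (invert busy blocks within the working day).
Jamal free: 09:30-13:30 (invert busy blocks within the working day).
Sam ∩ Leo: 09:30-12:45, 16:15-16:45.
Sam ∩ Leo ∩ Keanu: 09:30-12:45.
Sam ∩ Leo ∩ Keanu ∩ Jamal: 09:30-12:45.
The last common window of at least 45 minutes is 09:30-12:45; a 45-minute meeting can start as late as 12:00 and still end by 12:45.

12:00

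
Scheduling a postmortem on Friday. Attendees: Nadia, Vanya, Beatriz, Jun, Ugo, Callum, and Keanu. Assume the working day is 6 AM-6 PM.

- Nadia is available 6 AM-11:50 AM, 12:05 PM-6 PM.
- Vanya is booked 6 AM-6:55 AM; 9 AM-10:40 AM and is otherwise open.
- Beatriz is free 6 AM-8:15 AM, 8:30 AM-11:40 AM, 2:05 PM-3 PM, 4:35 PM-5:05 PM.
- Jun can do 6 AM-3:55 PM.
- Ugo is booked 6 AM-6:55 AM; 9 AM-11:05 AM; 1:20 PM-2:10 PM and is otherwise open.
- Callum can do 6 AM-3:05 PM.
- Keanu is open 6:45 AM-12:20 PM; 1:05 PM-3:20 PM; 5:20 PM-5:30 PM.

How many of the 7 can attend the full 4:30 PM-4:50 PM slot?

Nadia free: 06:00-11:50, 12:05-18:00.
Vanya free: 06:55-09:00, 10:40-18:00 (invert busy blocks within the working day).
Beatriz free: 06:00-08:15, 08:30-11:40, 14:05-15:00, 16:35-17:05.
Jun free: 06:00-15:55.
Ugo free: 06:55-09:00, 11:05-13:20, 14:10-18:00 (invert busy blocks within the working day).
Callum free: 06:00-15:05.
Keanu free: 06:45-12:20, 13:05-15:20, 17:20-17:30.
Nadia, Vanya, and Ugo can make the full 16:30-16:50 slot — that's 3.

3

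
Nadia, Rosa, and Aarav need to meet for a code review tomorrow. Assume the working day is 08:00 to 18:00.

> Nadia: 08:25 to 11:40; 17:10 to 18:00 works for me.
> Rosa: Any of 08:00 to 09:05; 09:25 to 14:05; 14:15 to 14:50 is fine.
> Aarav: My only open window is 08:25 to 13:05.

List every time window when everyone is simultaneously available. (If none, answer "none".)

Nadia ∩ Rosa: 08:25-09:05, 09:25-11:40.
Nadia ∩ Rosa ∩ Aarav: 08:25-09:05, 09:25-11:40.

08:25-09:05, 09:25-11:40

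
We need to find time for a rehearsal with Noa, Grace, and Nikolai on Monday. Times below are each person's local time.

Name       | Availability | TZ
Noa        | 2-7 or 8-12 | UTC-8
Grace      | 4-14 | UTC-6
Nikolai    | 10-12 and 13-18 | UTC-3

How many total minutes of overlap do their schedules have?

Noa in UTC: 10:00-15:00, 16:00-20:00 (add 8h to convert from UTC-8).
Grace in UTC: 10:00-20:00 (add 6h to convert from UTC-6).
Nikolai in UTC: 13:00-15:00, 16:00-21:00 (add 3h to convert from UTC-3).
Noa ∩ Grace: 10:00-15:00, 16:00-20:00.
Noa ∩ Grace ∩ Nikolai: 13:00-15:00, 16:00-20:00.
So the common availability across everyone is 13:00-15:00, 16:00-20:00.
Summing the common windows: 120 + 240 = 360 minutes.

360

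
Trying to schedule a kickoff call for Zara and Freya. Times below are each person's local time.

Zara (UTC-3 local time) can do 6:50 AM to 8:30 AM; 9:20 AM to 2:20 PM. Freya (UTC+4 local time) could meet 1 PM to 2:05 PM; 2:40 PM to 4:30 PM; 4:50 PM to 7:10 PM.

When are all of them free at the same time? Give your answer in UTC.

Zara in UTC: 09:50-11:30, 12:20-17:20 (add 3h to convert from UTC-3).
Freya in UTC: 09:00-10:05, 10:40-12:30, 12:50-15:10 (subtract 4h to convert from UTC+4).
Zara ∩ Freya: 09:50-10:05, 10:40-11:30, 12:20-12:30, 12:50-15:10.
Those are the intersection windows.

09:50-10:05, 10:40-11:30, 12:20-12:30, 12:50-15:10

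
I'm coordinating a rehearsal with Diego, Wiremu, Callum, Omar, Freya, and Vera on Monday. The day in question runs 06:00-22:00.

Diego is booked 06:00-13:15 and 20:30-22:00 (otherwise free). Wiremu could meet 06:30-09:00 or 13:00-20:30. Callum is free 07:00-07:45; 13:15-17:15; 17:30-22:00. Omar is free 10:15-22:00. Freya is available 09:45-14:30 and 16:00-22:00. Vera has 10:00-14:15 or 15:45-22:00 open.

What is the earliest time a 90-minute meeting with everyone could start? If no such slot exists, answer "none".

Diego free: 13:15-20:30 (invert busy blocks within the working day).
Wiremu free: 06:30-09:00, 13:00-20:30.
Callum free: 07:00-07:45, 13:15-17:15, 17:30-22:00.
Omar free: 10:15-22:00.
Freya free: 09:45-14:30, 16:00-22:00.
Vera free: 10:00-14:15, 15:45-22:00.
Diego ∩ Wiremu: 13:15-20:30.
Diego ∩ Wiremu ∩ Callum: 13:15-17:15, 17:30-20:30.
Diego ∩ Wiremu ∩ Callum ∩ Omar: 13:15-17:15, 17:30-20:30.
Diego ∩ Wiremu ∩ Callum ∩ Omar ∩ Freya: 13:15-14:30, 16:00-17:15, 17:30-20:30.
Diego ∩ Wiremu ∩ Callum ∩ Omar ∩ Freya ∩ Vera: 13:15-14:15, 16:00-17:15, 17:30-20:30.
The first common window of at least 90 minutes is 17:30-20:30, so the earliest start is 17:30.

17:30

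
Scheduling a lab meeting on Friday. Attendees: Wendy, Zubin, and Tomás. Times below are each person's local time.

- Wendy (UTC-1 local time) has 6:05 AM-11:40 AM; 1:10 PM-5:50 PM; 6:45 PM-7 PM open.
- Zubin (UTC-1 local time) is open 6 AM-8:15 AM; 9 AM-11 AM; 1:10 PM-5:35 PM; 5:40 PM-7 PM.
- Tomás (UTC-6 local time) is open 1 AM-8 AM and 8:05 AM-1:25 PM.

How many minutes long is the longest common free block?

265

Wendy in UTC: 07:05-12:40, 14:10-18:50, 19:45-20:00 (add 1h to convert from UTC-1).
Zubin in UTC: 07:00-09:15, 10:00-12:00, 14:10-18:35, 18:40-20:00 (add 1h to convert from UTC-1).
Tomás in UTC: 07:00-14:00, 14:05-19:25 (add 6h to convert from UTC-6).
Wendy ∩ Zubin: 07:05-09:15, 10:00-12:00, 14:10-18:35, 18:40-18:50, 19:45-20:00.
Wendy ∩ Zubin ∩ Tomás: 07:05-09:15, 10:00-12:00, 14:10-18:35, 18:40-18:50.
Those are the intersection windows.
The longest is 14:10-18:35 at 265 minutes.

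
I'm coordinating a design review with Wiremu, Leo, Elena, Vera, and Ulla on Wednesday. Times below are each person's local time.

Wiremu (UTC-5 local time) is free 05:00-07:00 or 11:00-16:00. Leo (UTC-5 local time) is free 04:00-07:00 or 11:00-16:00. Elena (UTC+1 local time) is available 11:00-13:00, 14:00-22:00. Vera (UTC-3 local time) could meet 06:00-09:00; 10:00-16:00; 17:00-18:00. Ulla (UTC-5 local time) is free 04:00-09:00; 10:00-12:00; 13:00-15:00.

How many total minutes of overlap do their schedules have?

Wiremu in UTC: 10:00-12:00, 16:00-21:00 (add 5h to convert from UTC-5).
Leo in UTC: 09:00-12:00, 16:00-21:00 (add 5h to convert from UTC-5).
Elena in UTC: 10:00-12:00, 13:00-21:00 (subtract 1h to convert from UTC+1).
Vera in UTC: 09:00-12:00, 13:00-19:00, 20:00-21:00 (add 3h to convert from UTC-3).
Ulla in UTC: 09:00-14:00, 15:00-17:00, 18:00-20:00 (add 5h to convert from UTC-5).
Wiremu ∩ Leo: 10:00-12:00, 16:00-21:00.
Wiremu ∩ Leo ∩ Elena: 10:00-12:00, 16:00-21:00.
Wiremu ∩ Leo ∩ Elena ∩ Vera: 10:00-12:00, 16:00-19:00, 20:00-21:00.
Wiremu ∩ Leo ∩ Elena ∩ Vera ∩ Ulla: 10:00-12:00, 16:00-17:00, 18:00-19:00.
Summing the common windows: 120 + 60 + 60 = 240 minutes.

240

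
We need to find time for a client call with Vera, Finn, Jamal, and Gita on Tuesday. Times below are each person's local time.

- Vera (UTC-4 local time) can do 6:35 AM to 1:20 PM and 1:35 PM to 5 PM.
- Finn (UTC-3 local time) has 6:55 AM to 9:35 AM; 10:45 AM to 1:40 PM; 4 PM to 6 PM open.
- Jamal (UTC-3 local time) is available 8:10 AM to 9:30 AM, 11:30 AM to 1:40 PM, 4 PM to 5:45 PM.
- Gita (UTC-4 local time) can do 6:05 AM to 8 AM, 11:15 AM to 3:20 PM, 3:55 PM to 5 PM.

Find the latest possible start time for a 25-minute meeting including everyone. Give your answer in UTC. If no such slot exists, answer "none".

20:20

Vera in UTC: 10:35-17:20, 17:35-21:00 (add 4h to convert from UTC-4).
Finn in UTC: 09:55-12:35, 13:45-16:40, 19:00-21:00 (add 3h to convert from UTC-3).
Jamal in UTC: 11:10-12:30, 14:30-16:40, 19:00-20:45 (add 3h to convert from UTC-3).
Gita in UTC: 10:05-12:00, 15:15-19:20, 19:55-21:00 (add 4h to convert from UTC-4).
Vera ∩ Finn: 10:35-12:35, 13:45-16:40, 19:00-21:00.
Vera ∩ Finn ∩ Jamal: 11:10-12:30, 14:30-16:40, 19:00-20:45.
Vera ∩ Finn ∩ Jamal ∩ Gita: 11:10-12:00, 15:15-16:40, 19:00-19:20, 19:55-20:45.
The last common window of at least 25 minutes is 19:55-20:45; a 25-minute meeting can start as late as 20:20 and still end by 20:45.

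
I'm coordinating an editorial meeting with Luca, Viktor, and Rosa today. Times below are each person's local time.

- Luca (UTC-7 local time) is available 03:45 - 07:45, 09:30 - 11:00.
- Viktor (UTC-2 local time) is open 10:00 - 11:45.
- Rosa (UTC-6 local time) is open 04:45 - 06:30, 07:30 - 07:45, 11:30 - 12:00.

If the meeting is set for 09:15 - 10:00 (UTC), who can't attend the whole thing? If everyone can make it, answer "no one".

Luca in UTC: 10:45-14:45, 16:30-18:00 (add 7h to convert from UTC-7).
Viktor in UTC: 12:00-13:45 (add 2h to convert from UTC-2).
Rosa in UTC: 10:45-12:30, 13:30-13:45, 17:30-18:00 (add 6h to convert from UTC-6).
Luca: not fully free for 09:15-10:00. Viktor: not fully free for 09:15-10:00. Rosa: not fully free for 09:15-10:00.

Luca, Rosa, Viktor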